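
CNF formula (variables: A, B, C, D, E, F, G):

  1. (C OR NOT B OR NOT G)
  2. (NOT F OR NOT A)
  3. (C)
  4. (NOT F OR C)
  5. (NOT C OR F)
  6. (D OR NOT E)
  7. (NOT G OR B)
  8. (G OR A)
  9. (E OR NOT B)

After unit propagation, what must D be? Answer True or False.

True

(C) stands alone — C = True.
(F OR NOT C) with C = True leaves only F, so F = True.
From (NOT A OR NOT F) and F = True: A = False.
In (A OR G), A is now false; G must hold, so G = True.
(B OR NOT G): since G = True, the clause reduces to (B). B = True.
(NOT B OR E): since B = True, the clause reduces to (E). E = True.
(D OR NOT E): since E = True, the clause reduces to (D). D = True.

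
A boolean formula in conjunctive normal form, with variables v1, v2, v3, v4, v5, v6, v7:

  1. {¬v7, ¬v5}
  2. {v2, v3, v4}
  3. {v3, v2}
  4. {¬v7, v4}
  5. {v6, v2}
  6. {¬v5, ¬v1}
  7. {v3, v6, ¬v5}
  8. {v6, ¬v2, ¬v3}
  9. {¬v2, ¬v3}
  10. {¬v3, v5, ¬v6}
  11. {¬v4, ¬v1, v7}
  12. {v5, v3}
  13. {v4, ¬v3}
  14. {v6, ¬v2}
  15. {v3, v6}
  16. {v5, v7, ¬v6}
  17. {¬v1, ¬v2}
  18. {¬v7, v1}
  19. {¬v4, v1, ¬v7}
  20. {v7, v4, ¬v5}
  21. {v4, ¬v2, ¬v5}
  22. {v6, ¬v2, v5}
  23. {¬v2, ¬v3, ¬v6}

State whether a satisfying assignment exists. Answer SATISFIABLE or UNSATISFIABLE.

Try v1 = False.
  then v7 is forced to False.
Set v2 = False and propagate.
  then v3 is forced to True.
  then v6 is forced to True.
  then v5 is forced to True.
  then v4 is forced to True.
Every clause has at least one true literal under this assignment.
So v1=False, v2=False, v3=True, v4=True, v5=True, v6=True, v7=False is a satisfying assignment.

SATISFIABLE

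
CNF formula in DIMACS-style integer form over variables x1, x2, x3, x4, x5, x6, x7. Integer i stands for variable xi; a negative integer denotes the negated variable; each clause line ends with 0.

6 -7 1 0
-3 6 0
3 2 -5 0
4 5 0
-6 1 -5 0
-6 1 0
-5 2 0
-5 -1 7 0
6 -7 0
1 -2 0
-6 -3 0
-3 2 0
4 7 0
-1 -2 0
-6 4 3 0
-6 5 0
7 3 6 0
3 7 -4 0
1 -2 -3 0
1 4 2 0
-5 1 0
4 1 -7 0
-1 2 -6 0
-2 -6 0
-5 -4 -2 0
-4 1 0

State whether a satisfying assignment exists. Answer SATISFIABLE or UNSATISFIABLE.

x1 = True:
  propagation gives x2=False, x5=False, x4=True, x3=False; an empty clause results — contradiction.
x1 = False:
  propagation gives x6=False, x7=False, x3=False; an empty clause results — contradiction.
Every branch closes, so no satisfying assignment exists.

UNSATISFIABLE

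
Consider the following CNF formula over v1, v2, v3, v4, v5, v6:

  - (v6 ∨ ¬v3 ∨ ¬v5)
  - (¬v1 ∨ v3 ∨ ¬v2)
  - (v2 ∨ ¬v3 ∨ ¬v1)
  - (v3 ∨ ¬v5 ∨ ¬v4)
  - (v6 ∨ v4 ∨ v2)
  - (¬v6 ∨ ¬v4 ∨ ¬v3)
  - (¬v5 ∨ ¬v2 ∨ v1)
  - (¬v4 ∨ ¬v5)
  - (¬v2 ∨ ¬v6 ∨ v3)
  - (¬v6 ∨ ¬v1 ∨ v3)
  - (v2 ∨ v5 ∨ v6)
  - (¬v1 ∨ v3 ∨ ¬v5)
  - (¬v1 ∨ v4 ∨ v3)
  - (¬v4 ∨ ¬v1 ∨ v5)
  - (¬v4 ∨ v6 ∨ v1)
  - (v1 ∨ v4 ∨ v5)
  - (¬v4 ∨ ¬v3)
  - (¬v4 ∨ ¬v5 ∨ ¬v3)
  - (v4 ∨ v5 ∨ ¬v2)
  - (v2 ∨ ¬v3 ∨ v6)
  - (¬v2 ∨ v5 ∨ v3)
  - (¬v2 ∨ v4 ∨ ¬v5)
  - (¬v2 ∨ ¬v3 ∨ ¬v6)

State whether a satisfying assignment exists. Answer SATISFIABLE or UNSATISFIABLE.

SATISFIABLE

Branch on v1: take v1 = False.
For the remaining variables, v2 = False, v3 = False, v4 = True, v5 = False, v6 = True works.
So v1=F, v2=F, v3=F, v4=T, v5=F, v6=T is a satisfying assignment.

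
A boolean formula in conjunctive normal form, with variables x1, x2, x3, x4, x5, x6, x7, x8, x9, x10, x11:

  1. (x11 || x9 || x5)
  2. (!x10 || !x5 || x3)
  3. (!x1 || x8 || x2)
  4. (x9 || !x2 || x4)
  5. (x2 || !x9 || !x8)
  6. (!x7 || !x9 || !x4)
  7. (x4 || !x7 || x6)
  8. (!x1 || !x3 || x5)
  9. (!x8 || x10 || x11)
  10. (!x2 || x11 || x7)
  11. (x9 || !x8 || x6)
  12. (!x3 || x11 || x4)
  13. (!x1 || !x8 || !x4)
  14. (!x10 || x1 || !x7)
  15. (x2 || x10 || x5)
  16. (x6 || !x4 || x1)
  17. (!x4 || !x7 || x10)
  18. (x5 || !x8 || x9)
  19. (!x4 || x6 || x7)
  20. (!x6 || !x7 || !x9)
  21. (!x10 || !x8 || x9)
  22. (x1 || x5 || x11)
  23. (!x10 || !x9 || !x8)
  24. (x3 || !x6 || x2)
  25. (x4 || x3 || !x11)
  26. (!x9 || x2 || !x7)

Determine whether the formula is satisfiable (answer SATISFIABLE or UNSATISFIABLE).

Set x1 = False and propagate.
Set x2 = True and propagate.
Branch on x3: take x3 = True.
For the remaining variables, x4 = True, x5 = True, x6 = True, x7 = False, x8 = False, x9 = False, x10 = True, x11 = True works.
So x1 = False  x2 = True  x3 = True  x4 = True  x5 = True  x6 = True  x7 = False  x8 = False  x9 = False  x10 = True  x11 = True is a satisfying assignment.

SATISFIABLE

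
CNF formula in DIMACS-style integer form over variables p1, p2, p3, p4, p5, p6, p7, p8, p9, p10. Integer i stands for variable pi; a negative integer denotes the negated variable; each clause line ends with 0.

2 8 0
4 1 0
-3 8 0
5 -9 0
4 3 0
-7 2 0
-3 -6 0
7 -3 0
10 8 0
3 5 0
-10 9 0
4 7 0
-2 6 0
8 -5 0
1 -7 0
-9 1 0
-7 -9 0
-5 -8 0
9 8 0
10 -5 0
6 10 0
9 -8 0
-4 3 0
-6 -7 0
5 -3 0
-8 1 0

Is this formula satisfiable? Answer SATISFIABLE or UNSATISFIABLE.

UNSATISFIABLE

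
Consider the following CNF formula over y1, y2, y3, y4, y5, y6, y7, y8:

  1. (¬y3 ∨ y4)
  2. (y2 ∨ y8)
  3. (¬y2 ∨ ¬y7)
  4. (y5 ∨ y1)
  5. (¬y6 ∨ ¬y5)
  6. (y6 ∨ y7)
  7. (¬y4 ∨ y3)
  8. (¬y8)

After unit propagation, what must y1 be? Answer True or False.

(¬y8) is a unit clause: y8 = False.
From (y2 ∨ y8) and y8 = False: y2 = True.
(¬y7 ∨ ¬y2): since y2 = True, the clause reduces to (¬y7). y7 = False.
From (y6 ∨ y7) and y7 = False: y6 = True.
(¬y6 ∨ ¬y5): since y6 = True, the clause reduces to (¬y5). y5 = False.
In (y5 ∨ y1), y5 is now false; y1 must hold, so y1 = True.

True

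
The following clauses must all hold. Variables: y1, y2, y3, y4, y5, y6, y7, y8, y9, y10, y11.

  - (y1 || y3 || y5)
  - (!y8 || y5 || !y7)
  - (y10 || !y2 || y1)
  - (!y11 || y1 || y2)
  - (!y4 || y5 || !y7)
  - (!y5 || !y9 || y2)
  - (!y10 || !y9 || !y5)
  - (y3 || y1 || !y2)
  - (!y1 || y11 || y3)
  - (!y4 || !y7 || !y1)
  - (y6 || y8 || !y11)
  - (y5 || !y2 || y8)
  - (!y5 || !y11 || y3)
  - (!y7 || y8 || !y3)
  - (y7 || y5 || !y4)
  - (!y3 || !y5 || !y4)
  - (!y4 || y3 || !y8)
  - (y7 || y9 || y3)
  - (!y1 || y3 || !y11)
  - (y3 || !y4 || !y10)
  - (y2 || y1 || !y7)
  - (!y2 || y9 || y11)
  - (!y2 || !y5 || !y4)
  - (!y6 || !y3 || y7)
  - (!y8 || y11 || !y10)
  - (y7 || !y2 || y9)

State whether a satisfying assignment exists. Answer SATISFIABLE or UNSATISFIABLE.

y4 occurs only negated in the remaining clauses — set y4 = False.
Try y1 = False.
The remaining clauses are satisfied by y2 = False, y3 = True, y5 = False, y6 = False, y7 = False, y8 = True, y9 = False, y10 = False, y11 = False.
So y1=False  y2=False  y3=True  y4=False  y5=False  y6=False  y7=False  y8=True  y9=False  y10=False  y11=False is a satisfying assignment.

SATISFIABLE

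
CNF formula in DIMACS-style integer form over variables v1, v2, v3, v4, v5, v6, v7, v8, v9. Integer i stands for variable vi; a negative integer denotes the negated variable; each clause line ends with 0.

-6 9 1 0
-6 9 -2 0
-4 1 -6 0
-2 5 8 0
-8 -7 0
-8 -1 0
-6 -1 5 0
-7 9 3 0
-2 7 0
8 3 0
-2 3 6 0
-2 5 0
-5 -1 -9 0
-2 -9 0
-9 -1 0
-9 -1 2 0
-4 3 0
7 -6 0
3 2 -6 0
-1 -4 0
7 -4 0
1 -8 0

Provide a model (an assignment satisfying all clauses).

v1 = False  v2 = False  v3 = True  v4 = False  v5 = False  v6 = True  v7 = True  v8 = False  v9 = True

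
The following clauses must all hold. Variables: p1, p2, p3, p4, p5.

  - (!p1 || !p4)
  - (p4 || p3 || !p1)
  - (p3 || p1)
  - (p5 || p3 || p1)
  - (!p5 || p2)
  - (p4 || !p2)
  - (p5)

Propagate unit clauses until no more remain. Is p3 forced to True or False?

True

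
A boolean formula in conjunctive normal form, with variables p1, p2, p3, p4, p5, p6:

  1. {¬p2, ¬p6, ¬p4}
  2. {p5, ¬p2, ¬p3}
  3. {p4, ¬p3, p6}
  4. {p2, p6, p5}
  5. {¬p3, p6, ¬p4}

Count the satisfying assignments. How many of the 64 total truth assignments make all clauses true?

34

Split on p6, then p2.
  p6=T, p2=T: p1 free; 3 ways for (p3,p4,p5) × 2^1 = 6.
  p6=T, p2=F: p1, p3, p4, p5 free → 2^4 = 16.
  p6=F, p2=T: forces p3=F; p1, p4, p5 free → 2^3 = 8.
  p6=F, p2=F: remaining (p1,p3,p4,p5) ∈ {(F,F,F,T); (F,F,T,T); (T,F,F,T); (T,F,T,T)} — 4.
Total: 6 + 16 + 8 + 4 = 34.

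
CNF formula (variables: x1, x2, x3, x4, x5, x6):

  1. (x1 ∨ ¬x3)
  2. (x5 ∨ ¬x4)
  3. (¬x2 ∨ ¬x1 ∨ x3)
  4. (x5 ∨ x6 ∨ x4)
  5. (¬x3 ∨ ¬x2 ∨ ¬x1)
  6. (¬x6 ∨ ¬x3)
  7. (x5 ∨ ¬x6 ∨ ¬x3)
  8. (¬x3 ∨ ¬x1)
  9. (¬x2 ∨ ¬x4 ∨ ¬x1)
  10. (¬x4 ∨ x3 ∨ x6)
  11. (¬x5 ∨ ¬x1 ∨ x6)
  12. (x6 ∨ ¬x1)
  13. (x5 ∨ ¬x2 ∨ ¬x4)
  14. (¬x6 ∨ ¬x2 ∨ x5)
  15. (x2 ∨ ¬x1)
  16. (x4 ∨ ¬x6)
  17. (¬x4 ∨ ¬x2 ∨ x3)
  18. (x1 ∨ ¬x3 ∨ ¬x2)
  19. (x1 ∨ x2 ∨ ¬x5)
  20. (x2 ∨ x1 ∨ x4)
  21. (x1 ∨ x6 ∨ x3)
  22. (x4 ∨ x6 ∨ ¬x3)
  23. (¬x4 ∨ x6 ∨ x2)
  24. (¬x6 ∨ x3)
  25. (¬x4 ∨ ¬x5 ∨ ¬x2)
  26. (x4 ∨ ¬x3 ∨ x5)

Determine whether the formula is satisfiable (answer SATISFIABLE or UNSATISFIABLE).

UNSATISFIABLE

x3 = True:
  propagation gives x1=True; an empty clause results — contradiction.
x3 = False:
  propagation gives x6=False, x4=False, x5=True, x1=False; an empty clause results — contradiction.
Every branch closes, so no satisfying assignment exists.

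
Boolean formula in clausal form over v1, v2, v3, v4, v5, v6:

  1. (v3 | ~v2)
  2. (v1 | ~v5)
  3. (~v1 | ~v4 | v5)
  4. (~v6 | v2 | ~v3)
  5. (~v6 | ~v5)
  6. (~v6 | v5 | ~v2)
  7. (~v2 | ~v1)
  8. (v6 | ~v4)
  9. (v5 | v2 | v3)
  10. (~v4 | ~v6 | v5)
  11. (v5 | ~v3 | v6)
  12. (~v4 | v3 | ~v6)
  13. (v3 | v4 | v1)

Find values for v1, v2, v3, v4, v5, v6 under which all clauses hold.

v1=1  v2=0  v3=0  v4=0  v5=1  v6=0

Check each clause:
  1. (~v2 | v3) — ~v2 is true.
  2. (~v5 | v1) — v1 is true.
  3. (v5 | ~v1 | ~v4) — ~v4 is true.
  4. (v2 | ~v3 | ~v6) — ~v6 is true.
  5. (~v5 | ~v6) — ~v6 is true.
  6. (~v6 | v5 | ~v2) — ~v6 is true.
  7. (~v2 | ~v1) — ~v2 is true.
  8. (~v4 | v6) — ~v4 is true.
  9. (v5 | v2 | v3) — v5 is true.
  10. (~v4 | v5 | ~v6) — ~v6 is true.
  11. (~v3 | v5 | v6) — ~v3 is true.
  12. (~v4 | ~v6 | v3) — ~v6 is true.
  13. (v4 | v1 | v3) — v1 is true.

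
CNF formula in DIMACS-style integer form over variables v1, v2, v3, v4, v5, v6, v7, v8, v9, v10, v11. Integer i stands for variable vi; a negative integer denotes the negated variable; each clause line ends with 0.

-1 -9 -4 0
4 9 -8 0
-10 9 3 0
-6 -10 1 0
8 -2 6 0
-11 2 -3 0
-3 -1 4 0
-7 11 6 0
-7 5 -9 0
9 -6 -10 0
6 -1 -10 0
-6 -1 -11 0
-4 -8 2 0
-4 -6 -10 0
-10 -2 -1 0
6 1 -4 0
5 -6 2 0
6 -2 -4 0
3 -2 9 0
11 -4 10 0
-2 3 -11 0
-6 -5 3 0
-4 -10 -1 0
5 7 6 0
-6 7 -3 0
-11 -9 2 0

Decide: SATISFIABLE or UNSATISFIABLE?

Set v1 = False and propagate.
Branch on v2: take v2 = False.
Branch on v3: take v3 = True.
  then v11 is forced to False.
For the remaining variables, v4 = False, v5 = True, v6 = False, v7 = False, v8 = False, v9 = True, v10 = False works.
So v1=False  v2=False  v3=True  v4=False  v5=True  v6=False  v7=False  v8=False  v9=True  v10=False  v11=False is a satisfying assignment.

SATISFIABLE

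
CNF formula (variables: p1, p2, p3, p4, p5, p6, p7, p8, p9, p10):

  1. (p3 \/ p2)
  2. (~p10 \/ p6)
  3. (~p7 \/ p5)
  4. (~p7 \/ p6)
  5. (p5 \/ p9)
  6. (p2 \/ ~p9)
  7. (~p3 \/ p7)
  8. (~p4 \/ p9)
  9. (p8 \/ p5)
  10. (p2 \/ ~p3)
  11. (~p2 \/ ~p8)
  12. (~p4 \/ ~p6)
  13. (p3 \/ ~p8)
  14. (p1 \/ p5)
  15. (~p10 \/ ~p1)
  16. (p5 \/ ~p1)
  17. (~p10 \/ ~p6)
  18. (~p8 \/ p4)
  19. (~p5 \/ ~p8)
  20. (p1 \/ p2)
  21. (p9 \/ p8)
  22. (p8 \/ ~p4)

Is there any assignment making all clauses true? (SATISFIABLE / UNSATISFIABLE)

SATISFIABLE

Pure literal: p10 appears only negated; assign p10 = False.
Set p1 = True and propagate.
  then p5 is forced to True.
  then p8 is forced to False.
  then p9 is forced to True.
  then p2 is forced to True.
  then p4 is forced to False.
Try p3 = False.
Branch on p6: take p6 = True.
p7 is now unconstrained; take p7 = False.
Every clause has at least one true literal under this assignment.
So p1=T, p2=T, p3=F, p4=F, p5=T, p6=T, p7=F, p8=F, p9=T, p10=F is a satisfying assignment.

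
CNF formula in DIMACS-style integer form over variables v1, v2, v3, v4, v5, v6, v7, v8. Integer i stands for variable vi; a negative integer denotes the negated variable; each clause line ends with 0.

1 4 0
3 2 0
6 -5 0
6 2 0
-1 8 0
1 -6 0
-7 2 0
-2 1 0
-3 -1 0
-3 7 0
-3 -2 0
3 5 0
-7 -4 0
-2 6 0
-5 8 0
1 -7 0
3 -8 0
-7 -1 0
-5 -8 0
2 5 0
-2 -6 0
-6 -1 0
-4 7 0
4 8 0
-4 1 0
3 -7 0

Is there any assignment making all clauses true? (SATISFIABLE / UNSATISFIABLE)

v1 = True:
  propagation gives v8=True, v3=False; an empty clause results — contradiction.
v1 = False:
  propagation gives v4=True; an empty clause results — contradiction.
Every branch closes, so no satisfying assignment exists.

UNSATISFIABLE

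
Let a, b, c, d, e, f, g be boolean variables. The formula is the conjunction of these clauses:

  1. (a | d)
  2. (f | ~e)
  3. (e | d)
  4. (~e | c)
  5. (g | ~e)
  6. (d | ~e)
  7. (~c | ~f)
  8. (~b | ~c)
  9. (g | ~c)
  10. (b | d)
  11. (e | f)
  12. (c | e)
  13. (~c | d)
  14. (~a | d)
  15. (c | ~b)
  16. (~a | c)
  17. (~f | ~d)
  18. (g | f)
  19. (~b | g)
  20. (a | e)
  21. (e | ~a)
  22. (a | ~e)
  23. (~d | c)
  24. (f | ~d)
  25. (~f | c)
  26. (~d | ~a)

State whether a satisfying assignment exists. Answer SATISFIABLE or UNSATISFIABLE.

UNSATISFIABLE

c = True:
  propagation gives f=False, e=False; an empty clause results — contradiction.
c = False:
  propagation gives e=False; an empty clause results — contradiction.
Every branch closes, so no satisfying assignment exists.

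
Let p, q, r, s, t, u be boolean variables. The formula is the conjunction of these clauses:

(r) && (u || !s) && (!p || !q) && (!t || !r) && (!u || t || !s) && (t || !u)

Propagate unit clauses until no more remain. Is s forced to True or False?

Unit clause (r) sets r = True.
In (!r || !t), !r is now false; !t must hold, so t = False.
(!u || t): since t = False, the clause reduces to (!u). u = False.
(!s || u) with u = False leaves only !s, so s = False.

False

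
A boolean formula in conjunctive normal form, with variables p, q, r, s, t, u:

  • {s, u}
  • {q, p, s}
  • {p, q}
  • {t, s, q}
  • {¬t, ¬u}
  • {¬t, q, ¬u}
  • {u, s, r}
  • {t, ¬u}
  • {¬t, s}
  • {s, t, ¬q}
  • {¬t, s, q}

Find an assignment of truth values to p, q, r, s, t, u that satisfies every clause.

Pure literal: p appears only positively; assign p = True.
r occurs only positively in the remaining clauses — set r = True.
Set q = False and propagate.
Set s = True and propagate.
Branch on t: take t = True.
  then u is forced to False.
Every clause has at least one true literal under this assignment.
Check each clause:
  1. {u, s} — s is true.
  2. {p, s, q} — p is true.
  3. {p, q} — p is true.
  4. {t, q, s} — s is true.
  5. {¬u, ¬t} — ¬u is true.
  6. {q, ¬t, ¬u} — ¬u is true.
  7. {r, u, s} — r is true.
  8. {¬u, t} — ¬u is true.
  9. {¬t, s} — s is true.
  10. {¬q, s, t} — s is true.
  11. {¬t, s, q} — s is true.

p=T, q=F, r=T, s=T, t=T, u=F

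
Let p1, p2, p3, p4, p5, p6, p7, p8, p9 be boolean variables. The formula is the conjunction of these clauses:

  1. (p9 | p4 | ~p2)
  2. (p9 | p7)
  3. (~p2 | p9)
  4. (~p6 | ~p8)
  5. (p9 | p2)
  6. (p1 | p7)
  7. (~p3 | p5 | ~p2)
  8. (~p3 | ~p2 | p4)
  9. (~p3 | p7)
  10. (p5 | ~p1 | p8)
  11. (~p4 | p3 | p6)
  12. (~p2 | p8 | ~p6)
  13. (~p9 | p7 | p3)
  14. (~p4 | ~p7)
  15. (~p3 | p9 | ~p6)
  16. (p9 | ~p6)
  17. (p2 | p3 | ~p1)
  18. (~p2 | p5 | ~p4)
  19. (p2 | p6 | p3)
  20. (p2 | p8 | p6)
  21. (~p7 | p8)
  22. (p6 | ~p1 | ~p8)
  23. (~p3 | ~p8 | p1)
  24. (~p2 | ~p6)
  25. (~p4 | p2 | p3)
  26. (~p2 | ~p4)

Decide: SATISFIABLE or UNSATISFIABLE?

Branch on p1: take p1 = False.
  then p7 is forced to True.
  then p4 is forced to False.
  then p8 is forced to True.
  then p6 is forced to False.
  then p3 is forced to False.
  then p2 is forced to True.
  then p9 is forced to True.
p5 is now unconstrained; take p5 = False.
Every clause has at least one true literal under this assignment.
So p1=False, p2=True, p3=False, p4=False, p5=False, p6=False, p7=True, p8=True, p9=True is a satisfying assignment.

SATISFIABLE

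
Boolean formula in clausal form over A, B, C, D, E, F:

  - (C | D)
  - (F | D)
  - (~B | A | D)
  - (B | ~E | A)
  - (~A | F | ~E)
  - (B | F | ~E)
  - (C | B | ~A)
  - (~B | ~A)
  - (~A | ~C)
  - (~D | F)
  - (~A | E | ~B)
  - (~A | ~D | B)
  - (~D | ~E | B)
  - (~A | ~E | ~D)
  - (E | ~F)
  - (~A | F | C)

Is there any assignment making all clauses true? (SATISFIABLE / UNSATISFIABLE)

Branch on A: take A = False.
Try B = True.
  then D is forced to True.
  then F is forced to True.
  then E is forced to True.
C is now unconstrained; take C = False.
So A = F, B = T, C = F, D = T, E = T, F = T is a satisfying assignment.

SATISFIABLE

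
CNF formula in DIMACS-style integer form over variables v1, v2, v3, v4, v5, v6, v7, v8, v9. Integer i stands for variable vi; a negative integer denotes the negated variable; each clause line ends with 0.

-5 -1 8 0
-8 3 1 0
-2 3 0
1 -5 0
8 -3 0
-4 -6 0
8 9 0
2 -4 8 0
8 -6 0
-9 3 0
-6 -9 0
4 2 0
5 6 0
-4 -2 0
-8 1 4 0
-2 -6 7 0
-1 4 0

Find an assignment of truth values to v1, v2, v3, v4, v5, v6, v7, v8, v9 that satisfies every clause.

v1 = T, v2 = F, v3 = T, v4 = T, v5 = T, v6 = F, v7 = T, v8 = T, v9 = T

Pure literal: v7 appears only positively; assign v7 = True.
Branch on v1: take v1 = True.
  then v4 is forced to True.
  then v6 is forced to False.
  then v5 is forced to True.
  then v8 is forced to True.
  then v2 is forced to False.
For the remaining variables, v3 = True, v9 = True works.
Every clause has at least one true literal under this assignment.
Check each clause:
  1. (!v5 || !v1 || v8) — v8 is true.
  2. (v1 || v3 || !v8) — v1 is true.
  3. (v3 || !v2) — v3 is true.
  4. (v1 || !v5) — v1 is true.
  5. (v8 || !v3) — v8 is true.
  6. (!v6 || !v4) — !v6 is true.
  7. (v9 || v8) — v8 is true.
  8. (v8 || v2 || !v4) — v8 is true.
  9. (!v6 || v8) — v8 is true.
  10. (!v9 || v3) — v3 is true.
  11. (!v6 || !v9) — !v6 is true.
  12. (v4 || v2) — v4 is true.
  13. (v5 || v6) — v5 is true.
  14. (!v4 || !v2) — !v2 is true.
  15. (!v8 || v4 || v1) — v1 is true.
  16. (!v2 || v7 || !v6) — !v6 is true.
  17. (!v1 || v4) — v4 is true.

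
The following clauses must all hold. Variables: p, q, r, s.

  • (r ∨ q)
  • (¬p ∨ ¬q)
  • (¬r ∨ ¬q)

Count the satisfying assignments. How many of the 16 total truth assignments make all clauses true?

Satisfying assignments:
  p=0 q=0 r=1 s=0
  p=0 q=0 r=1 s=1
  p=0 q=1 r=0 s=0
  p=0 q=1 r=0 s=1
  p=1 q=0 r=1 s=0
  p=1 q=0 r=1 s=1
That's 6 in total.

6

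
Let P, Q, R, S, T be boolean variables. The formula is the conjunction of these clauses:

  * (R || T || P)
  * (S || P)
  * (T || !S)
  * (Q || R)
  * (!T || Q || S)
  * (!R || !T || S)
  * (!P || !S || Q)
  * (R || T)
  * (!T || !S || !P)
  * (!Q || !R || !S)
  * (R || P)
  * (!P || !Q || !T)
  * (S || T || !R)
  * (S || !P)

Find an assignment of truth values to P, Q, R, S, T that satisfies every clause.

Set P = False and propagate.
  then S is forced to True.
  then T is forced to True.
  then R is forced to True.
  then Q is forced to False.

P = 0, Q = 0, R = 1, S = 1, T = 1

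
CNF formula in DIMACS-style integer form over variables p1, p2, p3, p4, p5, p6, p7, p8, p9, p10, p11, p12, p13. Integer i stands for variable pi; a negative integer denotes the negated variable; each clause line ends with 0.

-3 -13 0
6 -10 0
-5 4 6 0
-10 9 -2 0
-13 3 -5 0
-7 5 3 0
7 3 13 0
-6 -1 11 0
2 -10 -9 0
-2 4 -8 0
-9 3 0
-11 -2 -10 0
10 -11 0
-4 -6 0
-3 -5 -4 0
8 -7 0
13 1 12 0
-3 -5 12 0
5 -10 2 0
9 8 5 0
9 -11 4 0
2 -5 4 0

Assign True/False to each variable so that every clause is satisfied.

p1=0, p2=1, p3=1, p4=0, p5=0, p6=1, p7=0, p8=0, p9=1, p10=0, p11=0, p12=1, p13=0

p12 occurs only positively in the remaining clauses — set p12 = True.
Try p1 = False.
Try p2 = True.
The remaining clauses are satisfied by p3 = True, p4 = False, p5 = False, p6 = True, p7 = False, p8 = False, p9 = True, p10 = False, p11 = False, p13 = False.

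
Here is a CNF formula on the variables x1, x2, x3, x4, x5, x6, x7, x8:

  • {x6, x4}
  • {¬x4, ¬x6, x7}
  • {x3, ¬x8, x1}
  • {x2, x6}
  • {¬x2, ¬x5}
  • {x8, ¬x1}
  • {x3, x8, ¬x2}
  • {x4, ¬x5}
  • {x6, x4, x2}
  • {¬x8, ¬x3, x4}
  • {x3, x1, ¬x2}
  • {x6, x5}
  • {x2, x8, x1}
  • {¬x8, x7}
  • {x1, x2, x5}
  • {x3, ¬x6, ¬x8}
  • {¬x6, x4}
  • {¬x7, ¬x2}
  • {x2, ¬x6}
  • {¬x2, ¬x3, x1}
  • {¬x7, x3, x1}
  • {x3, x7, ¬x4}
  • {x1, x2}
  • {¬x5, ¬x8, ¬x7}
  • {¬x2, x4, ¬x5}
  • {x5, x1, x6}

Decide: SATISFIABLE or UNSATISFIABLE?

x2 = True:
  propagation gives x5=False, x6=True, x4=True, x7=True; an empty clause results — contradiction.
x2 = False:
  propagation gives x6=True; an empty clause results — contradiction.
Every branch closes, so no satisfying assignment exists.

UNSATISFIABLE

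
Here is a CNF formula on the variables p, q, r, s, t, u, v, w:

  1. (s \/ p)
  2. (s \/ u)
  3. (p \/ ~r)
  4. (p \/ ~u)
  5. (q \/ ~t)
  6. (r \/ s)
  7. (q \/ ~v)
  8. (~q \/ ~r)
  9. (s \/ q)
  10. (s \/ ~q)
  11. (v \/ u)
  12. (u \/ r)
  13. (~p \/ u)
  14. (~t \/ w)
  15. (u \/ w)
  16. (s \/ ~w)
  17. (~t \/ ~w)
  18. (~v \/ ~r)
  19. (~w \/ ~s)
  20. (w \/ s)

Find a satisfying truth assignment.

p=True  q=False  r=False  s=True  t=False  u=True  v=False  w=False

t occurs only negated in the remaining clauses — set t = False.
Try p = True.
  then u is forced to True.
For the remaining variables, q = False, r = False, s = True, v = False, w = False works.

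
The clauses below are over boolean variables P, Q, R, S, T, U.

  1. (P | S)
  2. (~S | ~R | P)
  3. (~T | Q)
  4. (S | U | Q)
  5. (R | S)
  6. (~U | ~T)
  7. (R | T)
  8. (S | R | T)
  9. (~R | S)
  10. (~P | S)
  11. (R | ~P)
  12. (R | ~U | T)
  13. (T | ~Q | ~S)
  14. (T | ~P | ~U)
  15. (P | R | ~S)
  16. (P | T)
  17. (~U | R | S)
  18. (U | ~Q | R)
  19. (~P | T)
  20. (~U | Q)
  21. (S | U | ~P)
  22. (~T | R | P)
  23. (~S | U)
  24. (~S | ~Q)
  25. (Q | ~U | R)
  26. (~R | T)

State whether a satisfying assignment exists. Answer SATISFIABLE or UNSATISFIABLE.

UNSATISFIABLE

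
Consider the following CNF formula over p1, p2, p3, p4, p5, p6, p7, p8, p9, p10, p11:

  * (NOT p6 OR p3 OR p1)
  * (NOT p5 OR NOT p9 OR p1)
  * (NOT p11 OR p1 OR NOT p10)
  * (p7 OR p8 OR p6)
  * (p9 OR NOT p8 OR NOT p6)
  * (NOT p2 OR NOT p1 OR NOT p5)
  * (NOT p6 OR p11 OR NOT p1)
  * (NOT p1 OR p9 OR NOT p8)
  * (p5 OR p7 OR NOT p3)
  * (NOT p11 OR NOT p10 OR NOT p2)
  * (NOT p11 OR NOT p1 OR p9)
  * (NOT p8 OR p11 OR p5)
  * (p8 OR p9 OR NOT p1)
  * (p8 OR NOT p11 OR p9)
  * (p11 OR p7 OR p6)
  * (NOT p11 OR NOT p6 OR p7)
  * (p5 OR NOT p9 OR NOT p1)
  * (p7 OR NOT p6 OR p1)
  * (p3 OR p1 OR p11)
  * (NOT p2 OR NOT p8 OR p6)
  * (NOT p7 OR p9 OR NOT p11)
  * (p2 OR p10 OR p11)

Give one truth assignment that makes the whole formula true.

p1=False  p2=True  p3=True  p4=False  p5=True  p6=True  p7=True  p8=False  p9=False  p10=False  p11=False

Try p1 = False.
Try p2 = True.
The remaining clauses are satisfied by p3 = True, p4 = False, p5 = True, p6 = True, p7 = True, p8 = False, p9 = False, p10 = False, p11 = False.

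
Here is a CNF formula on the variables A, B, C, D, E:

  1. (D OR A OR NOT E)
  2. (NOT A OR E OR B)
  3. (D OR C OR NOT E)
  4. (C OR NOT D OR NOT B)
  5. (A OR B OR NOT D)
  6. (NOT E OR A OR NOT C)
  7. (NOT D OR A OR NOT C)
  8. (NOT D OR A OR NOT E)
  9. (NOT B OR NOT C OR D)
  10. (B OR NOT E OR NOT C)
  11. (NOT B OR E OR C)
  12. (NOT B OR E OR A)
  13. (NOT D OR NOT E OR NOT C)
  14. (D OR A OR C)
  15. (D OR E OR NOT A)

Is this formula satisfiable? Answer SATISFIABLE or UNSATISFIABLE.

SATISFIABLE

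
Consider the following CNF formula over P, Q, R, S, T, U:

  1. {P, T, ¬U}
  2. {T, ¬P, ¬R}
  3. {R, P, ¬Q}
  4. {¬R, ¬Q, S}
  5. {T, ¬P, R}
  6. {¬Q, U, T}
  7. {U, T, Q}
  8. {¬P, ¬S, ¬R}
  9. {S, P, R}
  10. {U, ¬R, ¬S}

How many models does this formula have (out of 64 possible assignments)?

16

Case analysis on R and P:
  R=T, P=T: remaining (Q,S,T,U) ∈ {(F,F,T,F); (F,F,T,T)} — 2.
  R=T, P=F: remaining (Q,S,T,U) ∈ {(F,F,T,F); (F,F,T,T); (F,T,T,T); (T,T,T,T)} — 4.
  R=F, P=T: forces T=T; Q, S, U free → 2^3 = 8.
  R=F, P=F: remaining (Q,S,T,U) ∈ {(F,T,T,F); (F,T,T,T)} — 2.
Total: 2 + 4 + 8 + 2 = 16.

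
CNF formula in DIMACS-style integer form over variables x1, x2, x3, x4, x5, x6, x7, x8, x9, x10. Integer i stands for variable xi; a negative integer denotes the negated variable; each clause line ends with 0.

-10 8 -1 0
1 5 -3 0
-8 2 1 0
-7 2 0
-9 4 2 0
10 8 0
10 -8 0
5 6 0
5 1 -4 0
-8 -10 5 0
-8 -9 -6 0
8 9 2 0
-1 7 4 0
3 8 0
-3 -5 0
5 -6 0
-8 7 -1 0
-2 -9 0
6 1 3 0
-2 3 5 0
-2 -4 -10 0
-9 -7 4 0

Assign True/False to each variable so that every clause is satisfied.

x1=T, x2=T, x3=F, x4=F, x5=T, x6=F, x7=T, x8=T, x9=F, x10=T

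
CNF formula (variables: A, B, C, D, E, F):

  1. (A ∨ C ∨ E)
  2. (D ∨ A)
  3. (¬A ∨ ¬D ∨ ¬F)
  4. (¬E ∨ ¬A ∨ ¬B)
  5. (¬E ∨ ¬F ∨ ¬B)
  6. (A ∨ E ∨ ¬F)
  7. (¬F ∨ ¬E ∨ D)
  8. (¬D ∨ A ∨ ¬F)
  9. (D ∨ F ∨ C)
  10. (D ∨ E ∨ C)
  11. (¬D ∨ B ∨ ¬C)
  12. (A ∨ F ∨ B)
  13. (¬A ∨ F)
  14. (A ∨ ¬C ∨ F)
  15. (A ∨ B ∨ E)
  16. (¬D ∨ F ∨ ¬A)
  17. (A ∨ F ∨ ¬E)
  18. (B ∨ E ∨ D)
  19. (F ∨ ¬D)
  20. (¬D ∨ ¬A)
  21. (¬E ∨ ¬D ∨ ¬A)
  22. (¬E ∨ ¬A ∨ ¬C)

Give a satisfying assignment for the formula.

A=True, B=True, C=True, D=False, E=False, F=True

Set A = True and propagate.
  then F is forced to True.
  then D is forced to False.
  then E is forced to False.
  then C is forced to True.
  then B is forced to True.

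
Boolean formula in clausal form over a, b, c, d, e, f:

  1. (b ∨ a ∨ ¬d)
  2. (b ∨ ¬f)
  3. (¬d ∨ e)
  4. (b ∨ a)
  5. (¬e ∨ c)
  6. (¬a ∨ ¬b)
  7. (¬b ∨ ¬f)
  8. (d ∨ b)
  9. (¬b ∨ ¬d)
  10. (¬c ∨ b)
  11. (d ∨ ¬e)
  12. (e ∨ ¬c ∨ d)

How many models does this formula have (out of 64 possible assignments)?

Satisfying assignments:
  a=F b=T c=F d=F e=F f=F
Count: 1.

1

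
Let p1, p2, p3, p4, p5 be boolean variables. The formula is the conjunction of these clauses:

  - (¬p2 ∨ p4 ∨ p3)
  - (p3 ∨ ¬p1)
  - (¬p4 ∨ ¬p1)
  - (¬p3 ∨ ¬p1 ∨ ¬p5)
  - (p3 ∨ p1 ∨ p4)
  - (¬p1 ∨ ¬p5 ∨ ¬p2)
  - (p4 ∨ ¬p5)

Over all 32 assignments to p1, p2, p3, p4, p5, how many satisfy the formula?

12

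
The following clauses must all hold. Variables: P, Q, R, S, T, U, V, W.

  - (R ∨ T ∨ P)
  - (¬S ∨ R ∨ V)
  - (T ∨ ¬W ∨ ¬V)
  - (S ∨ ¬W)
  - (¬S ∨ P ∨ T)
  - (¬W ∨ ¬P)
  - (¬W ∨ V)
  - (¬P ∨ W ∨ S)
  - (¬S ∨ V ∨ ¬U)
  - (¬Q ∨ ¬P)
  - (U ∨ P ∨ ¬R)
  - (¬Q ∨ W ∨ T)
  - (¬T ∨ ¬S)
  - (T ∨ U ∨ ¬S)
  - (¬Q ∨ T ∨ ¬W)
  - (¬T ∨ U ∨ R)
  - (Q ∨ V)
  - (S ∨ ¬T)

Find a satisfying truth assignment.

Set P = True and propagate.
  then W is forced to False.
  then S is forced to True.
  then Q is forced to False.
  then T is forced to False.
  then U is forced to True.
  then V is forced to True.
R is now unconstrained; take R = False.
Check each clause:
  1. (T ∨ R ∨ P) — P is true.
  2. (¬S ∨ R ∨ V) — V is true.
  3. (T ∨ ¬W ∨ ¬V) — ¬W is true.
  4. (S ∨ ¬W) — ¬W is true.
  5. (P ∨ ¬S ∨ T) — P is true.
  6. (¬W ∨ ¬P) — ¬W is true.
  7. (¬W ∨ V) — ¬W is true.
  8. (S ∨ ¬P ∨ W) — S is true.
  9. (¬U ∨ ¬S ∨ V) — V is true.
  10. (¬Q ∨ ¬P) — ¬Q is true.
  11. (U ∨ P ∨ ¬R) — P is true.
  12. (¬Q ∨ T ∨ W) — ¬Q is true.
  13. (¬S ∨ ¬T) — ¬T is true.
  14. (T ∨ U ∨ ¬S) — U is true.
  15. (T ∨ ¬Q ∨ ¬W) — ¬W is true.
  16. (U ∨ R ∨ ¬T) — U is true.
  17. (V ∨ Q) — V is true.
  18. (S ∨ ¬T) — ¬T is true.

P=1, Q=0, R=0, S=1, T=0, U=1, V=1, W=0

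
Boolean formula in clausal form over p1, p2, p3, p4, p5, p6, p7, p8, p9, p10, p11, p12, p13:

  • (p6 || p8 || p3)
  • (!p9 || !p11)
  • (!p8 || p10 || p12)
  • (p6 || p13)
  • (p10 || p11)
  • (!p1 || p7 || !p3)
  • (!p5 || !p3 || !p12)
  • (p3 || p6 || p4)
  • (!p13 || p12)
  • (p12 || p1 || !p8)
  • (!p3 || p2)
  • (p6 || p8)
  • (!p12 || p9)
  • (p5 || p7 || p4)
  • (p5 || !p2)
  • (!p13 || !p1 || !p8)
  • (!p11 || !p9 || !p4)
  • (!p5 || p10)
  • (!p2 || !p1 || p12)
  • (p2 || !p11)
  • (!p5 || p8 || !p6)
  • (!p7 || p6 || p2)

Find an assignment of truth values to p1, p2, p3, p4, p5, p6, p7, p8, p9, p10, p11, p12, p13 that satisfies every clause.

p1=0, p2=0, p3=0, p4=1, p5=0, p6=1, p7=1, p8=0, p9=1, p10=1, p11=0, p12=1, p13=0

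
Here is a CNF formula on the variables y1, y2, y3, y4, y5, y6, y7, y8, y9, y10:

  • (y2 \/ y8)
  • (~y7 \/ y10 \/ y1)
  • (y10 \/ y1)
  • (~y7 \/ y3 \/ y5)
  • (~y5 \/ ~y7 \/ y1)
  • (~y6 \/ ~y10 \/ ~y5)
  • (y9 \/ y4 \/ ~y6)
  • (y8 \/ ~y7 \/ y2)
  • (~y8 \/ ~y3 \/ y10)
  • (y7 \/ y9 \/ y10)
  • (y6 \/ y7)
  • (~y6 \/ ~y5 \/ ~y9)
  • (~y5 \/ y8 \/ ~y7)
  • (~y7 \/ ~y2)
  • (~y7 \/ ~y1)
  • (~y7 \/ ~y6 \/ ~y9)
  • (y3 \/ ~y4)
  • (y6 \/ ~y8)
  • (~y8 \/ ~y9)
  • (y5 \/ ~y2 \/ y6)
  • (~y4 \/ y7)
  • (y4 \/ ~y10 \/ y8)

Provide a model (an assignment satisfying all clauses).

Branch on y1: take y1 = True.
  then y7 is forced to False.
  then y6 is forced to True.
  then y4 is forced to False.
  then y9 is forced to True.
  then y5 is forced to False.
  then y8 is forced to False.
  then y2 is forced to True.
  then y10 is forced to False.
y3 is now unconstrained; take y3 = False.
Every clause has at least one true literal under this assignment.
Check each clause:
  1. (y2 \/ y8) — y2 is true.
  2. (y10 \/ ~y7 \/ y1) — y1 is true.
  3. (y10 \/ y1) — y1 is true.
  4. (y3 \/ ~y7 \/ y5) — ~y7 is true.
  5. (~y7 \/ y1 \/ ~y5) — y1 is true.
  6. (~y10 \/ ~y5 \/ ~y6) — ~y5 is true.
  7. (~y6 \/ y4 \/ y9) — y9 is true.
  8. (~y7 \/ y8 \/ y2) — ~y7 is true.
  9. (~y3 \/ y10 \/ ~y8) — ~y8 is true.
  10. (y7 \/ y9 \/ y10) — y9 is true.
  11. (y7 \/ y6) — y6 is true.
  12. (~y9 \/ ~y5 \/ ~y6) — ~y5 is true.
  13. (y8 \/ ~y7 \/ ~y5) — ~y7 is true.
  14. (~y7 \/ ~y2) — ~y7 is true.
  15. (~y1 \/ ~y7) — ~y7 is true.
  16. (~y7 \/ ~y6 \/ ~y9) — ~y7 is true.
  17. (~y4 \/ y3) — ~y4 is true.
  18. (y6 \/ ~y8) — ~y8 is true.
  19. (~y8 \/ ~y9) — ~y8 is true.
  20. (y5 \/ ~y2 \/ y6) — y6 is true.
  21. (y7 \/ ~y4) — ~y4 is true.
  22. (y8 \/ y4 \/ ~y10) — ~y10 is true.

y1=T, y2=T, y3=F, y4=F, y5=F, y6=T, y7=F, y8=F, y9=T, y10=F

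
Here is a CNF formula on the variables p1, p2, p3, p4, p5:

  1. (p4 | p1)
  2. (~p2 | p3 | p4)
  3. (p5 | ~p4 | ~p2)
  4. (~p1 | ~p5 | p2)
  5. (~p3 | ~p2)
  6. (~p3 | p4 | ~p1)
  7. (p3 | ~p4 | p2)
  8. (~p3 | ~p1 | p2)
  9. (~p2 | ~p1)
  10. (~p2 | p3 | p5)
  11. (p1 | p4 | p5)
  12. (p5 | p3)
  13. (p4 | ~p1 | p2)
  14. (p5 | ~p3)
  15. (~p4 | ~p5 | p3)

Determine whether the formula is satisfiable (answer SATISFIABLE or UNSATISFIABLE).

SATISFIABLE

Set p1 = False and propagate.
  then p4 is forced to True.
Try p2 = False.
  then p3 is forced to True.
  then p5 is forced to True.
So p1 = F, p2 = F, p3 = T, p4 = T, p5 = T is a satisfying assignment.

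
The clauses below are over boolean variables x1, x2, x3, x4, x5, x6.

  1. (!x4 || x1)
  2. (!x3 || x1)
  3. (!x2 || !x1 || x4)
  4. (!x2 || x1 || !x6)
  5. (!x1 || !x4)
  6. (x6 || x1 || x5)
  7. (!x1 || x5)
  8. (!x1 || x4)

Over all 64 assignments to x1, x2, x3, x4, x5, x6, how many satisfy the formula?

4

The models are:
  x1=F x2=F x3=F x4=F x5=F x6=T
  x1=F x2=F x3=F x4=F x5=T x6=F
  x1=F x2=F x3=F x4=F x5=T x6=T
  x1=F x2=T x3=F x4=F x5=T x6=F
That's 4 in total.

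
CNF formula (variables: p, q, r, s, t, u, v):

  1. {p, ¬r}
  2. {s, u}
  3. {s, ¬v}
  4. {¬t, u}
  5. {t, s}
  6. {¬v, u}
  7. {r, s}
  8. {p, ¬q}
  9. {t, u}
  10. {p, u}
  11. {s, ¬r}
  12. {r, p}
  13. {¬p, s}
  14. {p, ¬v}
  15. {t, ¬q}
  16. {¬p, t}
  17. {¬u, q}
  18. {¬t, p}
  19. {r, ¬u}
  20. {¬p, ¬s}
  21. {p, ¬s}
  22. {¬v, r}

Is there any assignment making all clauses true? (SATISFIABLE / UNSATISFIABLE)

p = True:
  propagation gives s=True; an empty clause results — contradiction.
p = False:
  propagation gives r=False; an empty clause results — contradiction.
Every branch closes, so no satisfying assignment exists.

UNSATISFIABLE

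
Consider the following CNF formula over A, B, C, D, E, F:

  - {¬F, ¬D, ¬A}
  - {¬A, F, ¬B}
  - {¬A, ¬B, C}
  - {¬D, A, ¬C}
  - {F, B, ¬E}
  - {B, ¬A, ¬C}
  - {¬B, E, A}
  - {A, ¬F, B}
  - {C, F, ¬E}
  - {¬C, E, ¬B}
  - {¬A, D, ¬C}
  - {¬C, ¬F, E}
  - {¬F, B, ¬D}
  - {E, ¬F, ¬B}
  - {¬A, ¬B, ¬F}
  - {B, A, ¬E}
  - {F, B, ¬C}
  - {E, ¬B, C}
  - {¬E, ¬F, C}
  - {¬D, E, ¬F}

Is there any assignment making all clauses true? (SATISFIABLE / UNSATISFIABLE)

Set A = True and propagate.
Try B = False.
  then C is forced to False.
Set D = False and propagate.
For the remaining variables, E = False, F = True works.
So A=True, B=False, C=False, D=False, E=False, F=True is a satisfying assignment.

SATISFIABLE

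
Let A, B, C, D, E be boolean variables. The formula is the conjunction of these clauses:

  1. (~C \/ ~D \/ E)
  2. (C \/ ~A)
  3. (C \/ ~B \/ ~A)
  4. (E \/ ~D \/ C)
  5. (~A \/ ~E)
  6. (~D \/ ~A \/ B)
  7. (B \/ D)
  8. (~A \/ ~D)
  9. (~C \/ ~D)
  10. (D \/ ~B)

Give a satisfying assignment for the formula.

A=F, B=T, C=F, D=T, E=T

Pure literal: A appears only negated; assign A = False.
Set B = True and propagate.
  then D is forced to True.
  then C is forced to False.
  then E is forced to True.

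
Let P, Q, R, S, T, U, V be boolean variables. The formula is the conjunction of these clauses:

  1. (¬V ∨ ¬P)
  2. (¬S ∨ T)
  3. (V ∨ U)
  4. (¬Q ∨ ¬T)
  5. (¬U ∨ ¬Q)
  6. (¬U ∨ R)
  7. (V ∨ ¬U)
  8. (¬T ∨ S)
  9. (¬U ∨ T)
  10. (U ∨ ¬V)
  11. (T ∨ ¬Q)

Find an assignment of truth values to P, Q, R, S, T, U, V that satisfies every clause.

P=F, Q=F, R=T, S=T, T=T, U=T, V=T

Check each clause:
  1. (¬V ∨ ¬P) — ¬P is true.
  2. (T ∨ ¬S) — T is true.
  3. (U ∨ V) — U is true.
  4. (¬Q ∨ ¬T) — ¬Q is true.
  5. (¬U ∨ ¬Q) — ¬Q is true.
  6. (R ∨ ¬U) — R is true.
  7. (V ∨ ¬U) — V is true.
  8. (S ∨ ¬T) — S is true.
  9. (¬U ∨ T) — T is true.
  10. (U ∨ ¬V) — U is true.
  11. (¬Q ∨ T) — T is true.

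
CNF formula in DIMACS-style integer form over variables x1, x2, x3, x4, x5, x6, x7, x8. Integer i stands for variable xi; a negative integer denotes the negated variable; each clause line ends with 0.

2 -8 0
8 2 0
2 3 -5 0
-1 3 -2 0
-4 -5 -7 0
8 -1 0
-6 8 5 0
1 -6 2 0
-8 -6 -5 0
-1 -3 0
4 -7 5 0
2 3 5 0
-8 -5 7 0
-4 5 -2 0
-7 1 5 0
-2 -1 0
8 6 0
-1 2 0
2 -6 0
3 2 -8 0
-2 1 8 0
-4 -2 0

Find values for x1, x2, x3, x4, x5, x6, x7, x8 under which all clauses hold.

Branch on x1: take x1 = False.
Set x2 = True and propagate.
  then x8 is forced to True.
  then x4 is forced to False.
Branch on x5: take x5 = False.
  then x7 is forced to False.
x3, x6 are now unconstrained; take x3 = False, x6 = True.

x1=F  x2=T  x3=F  x4=F  x5=F  x6=T  x7=F  x8=T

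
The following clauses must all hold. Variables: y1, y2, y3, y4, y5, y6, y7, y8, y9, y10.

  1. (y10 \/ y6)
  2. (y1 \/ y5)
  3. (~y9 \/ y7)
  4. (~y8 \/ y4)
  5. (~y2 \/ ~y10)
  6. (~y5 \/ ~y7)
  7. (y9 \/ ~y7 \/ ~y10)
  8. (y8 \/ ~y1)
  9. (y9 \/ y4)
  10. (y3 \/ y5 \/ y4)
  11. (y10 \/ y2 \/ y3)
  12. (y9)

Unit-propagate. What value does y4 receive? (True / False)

True

Unit clause (y9) sets y9 = True.
From (~y9 \/ y7) and y9 = True: y7 = True.
In (~y7 \/ ~y5), ~y7 is now false; ~y5 must hold, so y5 = False.
From (y1 \/ y5) and y5 = False: y1 = True.
(~y1 \/ y8) with y1 = True leaves only y8, so y8 = True.
From (y4 \/ ~y8) and y8 = True: y4 = True.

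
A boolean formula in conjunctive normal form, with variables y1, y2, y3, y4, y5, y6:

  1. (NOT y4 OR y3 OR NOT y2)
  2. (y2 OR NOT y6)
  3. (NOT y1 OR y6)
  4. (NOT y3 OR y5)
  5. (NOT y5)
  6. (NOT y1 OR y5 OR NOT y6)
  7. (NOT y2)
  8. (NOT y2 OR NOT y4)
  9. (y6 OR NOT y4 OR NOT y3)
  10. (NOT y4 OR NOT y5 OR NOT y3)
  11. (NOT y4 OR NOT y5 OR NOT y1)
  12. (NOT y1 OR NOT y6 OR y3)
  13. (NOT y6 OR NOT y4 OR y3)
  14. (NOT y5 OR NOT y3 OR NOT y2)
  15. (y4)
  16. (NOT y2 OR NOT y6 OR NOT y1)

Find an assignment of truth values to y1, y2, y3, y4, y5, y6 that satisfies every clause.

y1=0, y2=0, y3=0, y4=1, y5=0, y6=0

The clause (NOT y5) is unit: y5 must be False.
Unit propagation: (NOT y3) forces y3 = False.
Unit propagation: (NOT y2) forces y2 = False.
Unit propagation: (NOT y6) forces y6 = False.
The clause (NOT y1) is unit: y1 must be False.
The clause (y4) is unit: y4 must be True.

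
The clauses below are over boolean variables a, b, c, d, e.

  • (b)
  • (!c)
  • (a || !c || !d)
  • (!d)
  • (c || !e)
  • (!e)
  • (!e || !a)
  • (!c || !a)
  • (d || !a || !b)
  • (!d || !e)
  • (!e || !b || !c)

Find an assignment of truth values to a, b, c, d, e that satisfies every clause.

a=0  b=1  c=0  d=0  e=0

Unit propagation: (b) forces b = True.
(!c) is a unit clause, so c = False.
(!d) is a unit clause, so d = False.
Unit propagation: (!e) forces e = False.
The clause (!a) is unit: a must be False.
Check each clause:
  1. (b) — b is true.
  2. (!c) — !c is true.
  3. (a || !c || !d) — !d is true.
  4. (!d) — !d is true.
  5. (!e || c) — !e is true.
  6. (!e) — !e is true.
  7. (!e || !a) — !e is true.
  8. (!a || !c) — !c is true.
  9. (d || !b || !a) — !a is true.
  10. (!e || !d) — !e is true.
  11. (!c || !b || !e) — !e is true.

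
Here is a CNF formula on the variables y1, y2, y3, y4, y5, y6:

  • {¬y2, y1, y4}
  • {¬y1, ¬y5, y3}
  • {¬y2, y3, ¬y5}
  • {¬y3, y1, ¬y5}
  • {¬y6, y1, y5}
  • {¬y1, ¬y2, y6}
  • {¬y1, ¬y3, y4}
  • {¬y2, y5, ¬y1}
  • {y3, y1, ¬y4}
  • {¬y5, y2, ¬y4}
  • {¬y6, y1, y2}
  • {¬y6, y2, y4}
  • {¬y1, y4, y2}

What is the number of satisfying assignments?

Case analysis on y1 and y2:
  y1=T, y2=T: remaining (y3,y4,y5,y6) ∈ {(T,T,T,T)} — 1.
  y1=T, y2=F: remaining (y3,y4,y5,y6) ∈ {(F,T,F,F); (F,T,F,T); (T,T,F,F); (T,T,F,T)} — 4.
  y1=F, y2=T: remaining (y3,y4,y5,y6) ∈ {(T,T,F,F)} — 1.
  y1=F, y2=F: remaining (y3,y4,y5,y6) ∈ {(F,F,F,F); (F,F,T,F); (T,F,F,F); (T,T,F,F)} — 4.
Total: 1 + 4 + 1 + 4 = 10.

10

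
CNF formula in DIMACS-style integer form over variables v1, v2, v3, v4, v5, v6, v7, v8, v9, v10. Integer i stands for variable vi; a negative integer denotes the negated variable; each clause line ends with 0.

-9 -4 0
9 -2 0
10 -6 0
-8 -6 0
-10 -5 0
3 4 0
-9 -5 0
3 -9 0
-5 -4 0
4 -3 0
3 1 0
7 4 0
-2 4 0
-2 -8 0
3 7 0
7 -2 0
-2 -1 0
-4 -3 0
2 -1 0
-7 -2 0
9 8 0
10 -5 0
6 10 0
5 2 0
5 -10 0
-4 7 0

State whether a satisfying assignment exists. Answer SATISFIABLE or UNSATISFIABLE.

v2 = True:
  propagation gives v9=True, v4=False; an empty clause results — contradiction.
v2 = False:
  propagation gives v1=False, v3=True, v4=True; an empty clause results — contradiction.
Every branch closes, so no satisfying assignment exists.

UNSATISFIABLE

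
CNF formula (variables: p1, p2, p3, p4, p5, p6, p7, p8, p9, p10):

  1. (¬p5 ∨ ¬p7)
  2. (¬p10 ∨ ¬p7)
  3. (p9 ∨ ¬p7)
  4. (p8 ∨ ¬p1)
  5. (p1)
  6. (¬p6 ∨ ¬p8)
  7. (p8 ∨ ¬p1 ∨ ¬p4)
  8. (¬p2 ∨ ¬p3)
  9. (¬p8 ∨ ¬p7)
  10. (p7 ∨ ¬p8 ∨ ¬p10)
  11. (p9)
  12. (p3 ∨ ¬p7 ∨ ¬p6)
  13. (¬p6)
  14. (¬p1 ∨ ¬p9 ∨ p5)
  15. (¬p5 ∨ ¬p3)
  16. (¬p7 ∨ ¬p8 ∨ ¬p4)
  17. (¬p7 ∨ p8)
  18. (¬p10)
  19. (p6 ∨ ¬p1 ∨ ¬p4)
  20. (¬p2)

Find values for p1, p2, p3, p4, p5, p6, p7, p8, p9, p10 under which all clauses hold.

p1=T, p2=F, p3=F, p4=F, p5=T, p6=F, p7=F, p8=T, p9=T, p10=F

The clause (p1) is unit: p1 must be True.
The clause (p8) is unit: p8 must be True.
(¬p6) is a unit clause, so p6 = False.
Unit propagation: (¬p7) forces p7 = False.
The clause (¬p10) is unit: p10 must be False.
The clause (p9) is unit: p9 must be True.
(p5) is a unit clause, so p5 = True.
The clause (¬p3) is unit: p3 must be False.
Unit propagation: (¬p4) forces p4 = False.
Unit propagation: (¬p2) forces p2 = False.
Every clause has at least one true literal under this assignment.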